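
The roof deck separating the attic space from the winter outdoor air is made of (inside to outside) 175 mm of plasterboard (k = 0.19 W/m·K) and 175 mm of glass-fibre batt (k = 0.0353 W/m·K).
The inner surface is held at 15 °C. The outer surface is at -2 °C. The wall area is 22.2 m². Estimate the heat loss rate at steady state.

Series thermal resistances:
R_plasterboard = L/(kA) = 0.175/(0.19×22.2) = 0.04149 K/W
R_glass-fibre batt = L/(kA) = 0.175/(0.0353×22.2) = 0.2233 K/W
R_total = 0.2648 K/W
Q = ΔT / R_total = 17 / 0.2648

Q ≈ 64.2 W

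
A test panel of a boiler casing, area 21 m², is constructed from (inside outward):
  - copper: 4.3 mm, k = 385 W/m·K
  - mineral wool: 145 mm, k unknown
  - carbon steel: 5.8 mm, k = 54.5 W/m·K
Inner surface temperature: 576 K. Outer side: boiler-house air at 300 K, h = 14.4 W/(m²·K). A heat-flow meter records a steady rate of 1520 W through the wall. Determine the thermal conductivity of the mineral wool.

k ≈ 0.0387 W/(m·K)

Using the resistance-network approach (series):
R_copper = L/(kA) = 0.0043/(385×21) = 5.318×10^-7 K/W
R_carbon steel = L/(kA) = 0.0058/(54.5×21) = 5.068×10^-6 K/W
R_outer film = 1/(h_o·A) = 1/(14.4×21) = 0.003307 K/W
Sum of known resistances R_other = 0.003312 K/W
Total R = ΔT/Q = 276/1520 = 0.1816 K/W
R_mineral wool = R_total − R_other = 0.1783 K/W
k = L/(R·A) = 0.145/(0.1783×21)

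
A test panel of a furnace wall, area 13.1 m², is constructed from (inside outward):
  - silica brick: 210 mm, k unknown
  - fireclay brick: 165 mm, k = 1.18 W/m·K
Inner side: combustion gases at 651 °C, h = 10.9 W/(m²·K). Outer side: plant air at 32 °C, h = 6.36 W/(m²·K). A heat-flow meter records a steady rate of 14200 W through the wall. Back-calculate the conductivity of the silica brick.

k ≈ 1.15 W/(m·K)

Model the wall as resistances in series:
R_inner film = 1/(h_i·A) = 1/(10.9×13.1) = 0.007003 K/W
R_fireclay brick = L/(kA) = 0.165/(1.18×13.1) = 0.01067 K/W
R_outer film = 1/(h_o·A) = 1/(6.36×13.1) = 0.012 K/W
Sum of known resistances R_other = 0.02968 K/W
Total R = ΔT/Q = 619/14200 = 0.04359 K/W
R_silica brick = R_total − R_other = 0.01391 K/W
k = L/(R·A) = 0.21/(0.01391×13.1)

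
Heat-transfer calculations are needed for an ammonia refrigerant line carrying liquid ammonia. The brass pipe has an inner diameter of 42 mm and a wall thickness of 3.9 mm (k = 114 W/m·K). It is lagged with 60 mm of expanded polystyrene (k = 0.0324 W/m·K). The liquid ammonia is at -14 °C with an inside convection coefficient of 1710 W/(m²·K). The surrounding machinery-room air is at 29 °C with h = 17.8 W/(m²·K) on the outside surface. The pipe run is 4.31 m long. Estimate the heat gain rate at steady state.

Per-layer cylindrical resistances, series-summed:
R_inner film = 1/(h_i·2πr₁L) = 1/(1710×2π×0.021×4.31) = 0.001028 K/W
R_brass pipe wall = ln(24.9/21)/(2π×114×4.31) = 5.518×10^-5 K/W
R_expanded polystyrene = ln(84.9/24.9)/(2π×0.0324×4.31) = 1.398 K/W
R_outer film = 1/(h_o·2πr_oL) = 1/(17.8×2π×0.0849×4.31) = 0.02444 K/W
R_total = 1.424 K/W
Q = ΔT/R_total = 43/1.424

Q ≈ 30.2 W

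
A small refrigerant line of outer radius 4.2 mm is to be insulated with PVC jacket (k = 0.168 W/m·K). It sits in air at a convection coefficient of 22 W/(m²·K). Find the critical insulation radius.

r_cr ≈ 7.64 mm

For a cylinder r_cr = k/h = 0.168/22
r_cr = 7.64 mm; since the bare radius (4.2 mm) is below r_cr, adding a thin layer of insulation will *increase* heat loss.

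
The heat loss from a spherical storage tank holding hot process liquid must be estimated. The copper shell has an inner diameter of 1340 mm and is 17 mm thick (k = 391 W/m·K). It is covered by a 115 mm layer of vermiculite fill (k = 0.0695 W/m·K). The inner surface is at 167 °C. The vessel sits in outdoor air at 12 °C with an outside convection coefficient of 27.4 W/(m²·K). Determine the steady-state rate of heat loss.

Q ≈ 637 W

For a spherical shell R = (1/r₁ − 1/r₂)/(4πk); film R = 1/(h·4πr²). In series:
R_copper shell = (1/0.67 − 1/0.687)/(4π×391) = 7.517×10^-6 K/W
R_vermiculite fill = (1/0.687 − 1/0.802)/(4π×0.0695) = 0.239 K/W
R_outer film = 1/(h·4πr_o²) = 1/(27.4×4π×0.802²) = 0.004515 K/W
R_total = 0.2435 K/W
Q = ΔT/R_total = 155/0.2435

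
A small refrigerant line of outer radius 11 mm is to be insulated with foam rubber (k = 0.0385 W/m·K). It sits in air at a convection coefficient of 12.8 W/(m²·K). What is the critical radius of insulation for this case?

For a cylinder r_cr = k/h = 0.0385/12.8
r_cr = 3.01 mm; since the bare radius (11 mm) is above r_cr, any added insulation will reduce heat loss.

r_cr ≈ 3.01 mm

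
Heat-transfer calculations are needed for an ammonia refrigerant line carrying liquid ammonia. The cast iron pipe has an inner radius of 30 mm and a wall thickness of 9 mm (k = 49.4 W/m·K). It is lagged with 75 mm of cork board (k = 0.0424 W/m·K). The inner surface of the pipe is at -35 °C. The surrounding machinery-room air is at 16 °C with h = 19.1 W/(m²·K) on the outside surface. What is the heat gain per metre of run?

Per-layer cylindrical resistances, series-summed:
R_cast iron pipe wall = ln(39/30)/(2π×49.4×1) = 8.453×10^-4 K/W
R_cork board = ln(114/39)/(2π×0.0424×1) = 4.026 K/W
R_outer film = 1/(h_o·2πr_oL) = 1/(19.1×2π×0.114×1) = 0.07309 K/W
R_total = 4.1 K/W
Q = ΔT/R_total = 51/4.1

q′ ≈ 12.4 W/m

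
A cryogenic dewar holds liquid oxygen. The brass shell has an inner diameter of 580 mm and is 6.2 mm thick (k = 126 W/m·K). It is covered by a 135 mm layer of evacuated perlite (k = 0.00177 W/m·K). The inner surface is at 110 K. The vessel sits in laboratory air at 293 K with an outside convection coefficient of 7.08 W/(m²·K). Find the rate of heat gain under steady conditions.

Q ≈ 3.85 W

Each spherical layer contributes R = (1/r_i − 1/r_o)/(4πk):
R_brass shell = (1/0.29 − 1/0.2962)/(4π×126) = 4.559×10^-5 K/W
R_evacuated perlite = (1/0.2962 − 1/0.4312)/(4π×0.00177) = 47.52 K/W
R_outer film = 1/(h·4πr_o²) = 1/(7.08×4π×0.4312²) = 0.06045 K/W
R_total = 47.58 K/W
Q = ΔT/R_total = 183/47.58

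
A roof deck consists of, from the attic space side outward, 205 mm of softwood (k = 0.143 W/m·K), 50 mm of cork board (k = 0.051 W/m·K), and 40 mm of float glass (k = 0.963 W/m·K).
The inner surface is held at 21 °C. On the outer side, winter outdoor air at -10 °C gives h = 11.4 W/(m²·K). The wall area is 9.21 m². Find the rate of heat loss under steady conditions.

Using the resistance-network approach (series):
R_softwood = L/(kA) = 0.205/(0.143×9.21) = 0.1557 K/W
R_cork board = L/(kA) = 0.05/(0.051×9.21) = 0.1064 K/W
R_float glass = L/(kA) = 0.04/(0.963×9.21) = 0.00451 K/W
R_outer film = 1/(h_o·A) = 1/(11.4×9.21) = 0.009524 K/W
R_total = 0.2761 K/W
Q = ΔT / R_total = 31 / 0.2761

Q ≈ 112 W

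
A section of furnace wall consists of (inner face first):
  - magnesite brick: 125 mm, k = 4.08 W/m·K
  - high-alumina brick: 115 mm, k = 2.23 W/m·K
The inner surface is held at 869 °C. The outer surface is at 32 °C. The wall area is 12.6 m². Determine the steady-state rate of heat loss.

Q ≈ 128000 W

Thermal resistances in series:
R_magnesite brick = L/(kA) = 0.125/(4.08×12.6) = 0.002432 K/W
R_high-alumina brick = L/(kA) = 0.115/(2.23×12.6) = 0.004093 K/W
R_total = 0.006524 K/W
Q = ΔT / R_total = 837 / 0.006524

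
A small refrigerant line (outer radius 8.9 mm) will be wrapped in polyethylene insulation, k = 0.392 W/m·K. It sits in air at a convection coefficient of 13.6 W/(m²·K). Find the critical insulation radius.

r_cr ≈ 28.8 mm

For a cylinder r_cr = k/h = 0.392/13.6
r_cr = 28.8 mm; since the bare radius (8.9 mm) is below r_cr, adding a thin layer of insulation will *increase* heat loss.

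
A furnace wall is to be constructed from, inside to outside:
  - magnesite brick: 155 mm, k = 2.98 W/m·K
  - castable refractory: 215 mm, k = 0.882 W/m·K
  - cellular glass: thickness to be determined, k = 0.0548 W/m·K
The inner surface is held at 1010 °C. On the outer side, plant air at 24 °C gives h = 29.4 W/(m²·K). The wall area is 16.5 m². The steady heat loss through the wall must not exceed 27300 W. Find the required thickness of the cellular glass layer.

Model the wall as resistances in series:
R_magnesite brick = L/(kA) = 0.155/(2.98×16.5) = 0.003152 K/W
R_castable refractory = L/(kA) = 0.215/(0.882×16.5) = 0.01477 K/W
R_outer film = 1/(h_o·A) = 1/(29.4×16.5) = 0.002061 K/W
Sum of the known resistances R_other = 0.01999 K/W
Required total resistance R_tot = ΔT/Q_allow = 986/27300 = 0.03612 K/W
R_cellular glass = R_tot − R_other = 0.01613 K/W
L = R·k·A = 0.01613×0.0548×16.5

L ≈ 14.6 mm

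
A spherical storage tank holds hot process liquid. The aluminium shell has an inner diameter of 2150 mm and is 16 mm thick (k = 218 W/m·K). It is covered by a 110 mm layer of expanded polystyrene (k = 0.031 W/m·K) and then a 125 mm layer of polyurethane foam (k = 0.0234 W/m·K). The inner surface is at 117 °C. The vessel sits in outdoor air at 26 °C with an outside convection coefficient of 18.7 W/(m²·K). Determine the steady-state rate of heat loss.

Q ≈ 188 W

Each spherical layer contributes R = (1/r_i − 1/r_o)/(4πk):
R_aluminium shell = (1/1.075 − 1/1.091)/(4π×218) = 4.98×10^-6 K/W
R_expanded polystyrene = (1/1.091 − 1/1.201)/(4π×0.031) = 0.2155 K/W
R_polyurethane foam = (1/1.201 − 1/1.326)/(4π×0.0234) = 0.2669 K/W
R_outer film = 1/(h·4πr_o²) = 1/(18.7×4π×1.326²) = 0.00242 K/W
R_total = 0.4849 K/W
Q = ΔT/R_total = 91/0.4849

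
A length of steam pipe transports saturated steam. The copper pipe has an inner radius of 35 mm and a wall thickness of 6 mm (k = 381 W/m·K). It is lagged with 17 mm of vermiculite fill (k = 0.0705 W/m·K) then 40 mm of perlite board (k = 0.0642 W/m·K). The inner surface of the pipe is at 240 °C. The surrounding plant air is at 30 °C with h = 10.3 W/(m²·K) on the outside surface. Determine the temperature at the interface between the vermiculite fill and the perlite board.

T ≈ 167 °C

For a radial system each layer contributes R = ln(r_out/r_in)/(2πkL); films add R = 1/(hA).
R_copper pipe wall = ln(41/35)/(2π×381×1) = 6.609×10^-5 K/W
R_vermiculite fill = ln(58/41)/(2π×0.0705×1) = 0.7831 K/W
R_perlite board = ln(98/58)/(2π×0.0642×1) = 1.3 K/W
R_outer film = 1/(h_o·2πr_oL) = 1/(10.3×2π×0.098×1) = 0.1577 K/W
R_total = 2.241 K/W
Q = ΔT/R_total = 210/2.241
Q = 93.7 W/m
T_interface = T_inner − Q·ΣR(inner→interface) = 240 − 93.7×0.7831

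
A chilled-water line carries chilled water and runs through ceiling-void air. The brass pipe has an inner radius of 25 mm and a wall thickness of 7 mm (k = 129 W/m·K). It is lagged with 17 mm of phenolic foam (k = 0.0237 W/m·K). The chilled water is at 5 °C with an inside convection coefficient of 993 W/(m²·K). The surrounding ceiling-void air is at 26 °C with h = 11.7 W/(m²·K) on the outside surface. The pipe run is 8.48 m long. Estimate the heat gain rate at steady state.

For a radial system each layer contributes R = ln(r_out/r_in)/(2πkL); films add R = 1/(hA).
R_inner film = 1/(h_i·2πr₁L) = 1/(993×2π×0.025×8.48) = 7.56×10^-4 K/W
R_brass pipe wall = ln(32/25)/(2π×129×8.48) = 3.592×10^-5 K/W
R_phenolic foam = ln(49/32)/(2π×0.0237×8.48) = 0.3374 K/W
R_outer film = 1/(h_o·2πr_oL) = 1/(11.7×2π×0.049×8.48) = 0.03274 K/W
R_total = 0.3709 K/W
Q = ΔT/R_total = 21/0.3709

Q ≈ 56.6 W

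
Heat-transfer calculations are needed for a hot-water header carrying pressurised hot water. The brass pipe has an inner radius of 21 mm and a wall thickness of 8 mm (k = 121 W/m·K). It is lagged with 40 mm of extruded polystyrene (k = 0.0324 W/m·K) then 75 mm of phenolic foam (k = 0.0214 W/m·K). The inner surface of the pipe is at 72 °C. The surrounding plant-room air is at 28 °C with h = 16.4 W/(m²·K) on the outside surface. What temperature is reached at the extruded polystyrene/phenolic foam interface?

T ≈ 52.9 °C

For a radial system each layer contributes R = ln(r_out/r_in)/(2πkL); films add R = 1/(hA).
R_brass pipe wall = ln(29/21)/(2π×121×1) = 4.246×10^-4 K/W
R_extruded polystyrene = ln(69/29)/(2π×0.0324×1) = 4.258 K/W
R_phenolic foam = ln(144/69)/(2π×0.0214×1) = 5.472 K/W
R_outer film = 1/(h_o·2πr_oL) = 1/(16.4×2π×0.144×1) = 0.06739 K/W
R_total = 9.797 K/W
Q = ΔT/R_total = 44/9.797
Q = 4.49 W/m
T_interface = T_inner − Q·ΣR(inner→interface) = 72 − 4.49×4.258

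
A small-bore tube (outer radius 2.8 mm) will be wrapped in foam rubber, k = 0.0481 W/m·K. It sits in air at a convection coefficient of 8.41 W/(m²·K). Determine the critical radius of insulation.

For a cylinder r_cr = k/h = 0.0481/8.41
r_cr = 5.72 mm; since the bare radius (2.8 mm) is below r_cr, adding a thin layer of insulation will *increase* heat loss.

r_cr ≈ 5.72 mm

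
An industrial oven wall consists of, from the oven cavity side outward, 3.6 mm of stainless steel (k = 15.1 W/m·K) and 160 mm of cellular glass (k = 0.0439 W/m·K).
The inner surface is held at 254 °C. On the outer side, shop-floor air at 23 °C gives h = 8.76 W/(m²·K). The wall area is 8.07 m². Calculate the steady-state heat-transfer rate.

Q ≈ 496 W

Using the resistance-network approach (series):
R_stainless steel = L/(kA) = 0.0036/(15.1×8.07) = 2.954×10^-5 K/W
R_cellular glass = L/(kA) = 0.16/(0.0439×8.07) = 0.4516 K/W
R_outer film = 1/(h_o·A) = 1/(8.76×8.07) = 0.01415 K/W
R_total = 0.4658 K/W
Q = ΔT / R_total = 231 / 0.4658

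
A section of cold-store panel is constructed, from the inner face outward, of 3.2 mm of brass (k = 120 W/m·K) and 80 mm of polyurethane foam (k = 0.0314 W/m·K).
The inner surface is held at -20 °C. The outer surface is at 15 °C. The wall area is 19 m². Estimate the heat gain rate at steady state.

Q ≈ 261 W

Using the resistance-network approach (series):
R_brass = L/(kA) = 0.0032/(120×19) = 1.404×10^-6 K/W
R_polyurethane foam = L/(kA) = 0.08/(0.0314×19) = 0.1341 K/W
R_total = 0.1341 K/W
Q = ΔT / R_total = 35 / 0.1341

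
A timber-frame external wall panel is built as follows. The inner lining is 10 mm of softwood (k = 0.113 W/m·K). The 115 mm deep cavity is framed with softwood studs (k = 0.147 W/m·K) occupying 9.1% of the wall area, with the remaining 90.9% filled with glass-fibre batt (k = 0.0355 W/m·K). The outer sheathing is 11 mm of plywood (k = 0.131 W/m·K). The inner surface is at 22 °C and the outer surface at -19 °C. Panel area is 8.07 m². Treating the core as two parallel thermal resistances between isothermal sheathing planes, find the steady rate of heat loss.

Sheathing layers in series; stud and cavity paths in parallel between them.
R_inner = 0.01/(0.113×8.07) = 0.01097 K/W
R_stud  = 0.115/(0.147×0.091×8.07) = 1.065 K/W
R_cav   = 0.115/(0.0355×0.909×8.07) = 0.4416 K/W
1/R_core = 1/R_stud + 1/R_cav → R_core = 0.3122 K/W
R_outer = 0.011/(0.131×8.07) = 0.01041 K/W
R_total = 0.3336 K/W
Q = ΔT/R_total = 41/0.3336

Q ≈ 123 W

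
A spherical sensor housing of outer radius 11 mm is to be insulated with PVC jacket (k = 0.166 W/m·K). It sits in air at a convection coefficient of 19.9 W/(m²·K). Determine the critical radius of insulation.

r_cr ≈ 16.7 mm

For a sphere r_cr = 2k/h = 2×0.166/19.9
r_cr = 16.7 mm; since the bare radius (11 mm) is below r_cr, adding a thin layer of insulation will *increase* heat loss.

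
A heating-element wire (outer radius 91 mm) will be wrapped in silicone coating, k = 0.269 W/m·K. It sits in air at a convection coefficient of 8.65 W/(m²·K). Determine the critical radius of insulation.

For a cylinder r_cr = k/h = 0.269/8.65
r_cr = 31.1 mm; since the bare radius (91 mm) is above r_cr, any added insulation will reduce heat loss.

r_cr ≈ 31.1 mm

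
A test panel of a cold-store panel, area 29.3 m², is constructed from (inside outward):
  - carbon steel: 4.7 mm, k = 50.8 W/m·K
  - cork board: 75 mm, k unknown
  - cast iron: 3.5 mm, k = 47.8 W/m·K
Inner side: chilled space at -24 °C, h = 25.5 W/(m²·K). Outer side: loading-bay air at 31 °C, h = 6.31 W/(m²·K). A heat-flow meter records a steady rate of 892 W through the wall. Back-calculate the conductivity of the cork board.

k ≈ 0.0466 W/(m·K)

Treating each layer as a thermal resistance in series:
R_inner film = 1/(h_i·A) = 1/(25.5×29.3) = 0.001338 K/W
R_carbon steel = L/(kA) = 0.0047/(50.8×29.3) = 3.158×10^-6 K/W
R_cast iron = L/(kA) = 0.0035/(47.8×29.3) = 2.499×10^-6 K/W
R_outer film = 1/(h_o·A) = 1/(6.31×29.3) = 0.005409 K/W
Sum of known resistances R_other = 0.006753 K/W
Total R = ΔT/Q = 55/892 = 0.06166 K/W
R_cork board = R_total − R_other = 0.05491 K/W
k = L/(R·A) = 0.075/(0.05491×29.3)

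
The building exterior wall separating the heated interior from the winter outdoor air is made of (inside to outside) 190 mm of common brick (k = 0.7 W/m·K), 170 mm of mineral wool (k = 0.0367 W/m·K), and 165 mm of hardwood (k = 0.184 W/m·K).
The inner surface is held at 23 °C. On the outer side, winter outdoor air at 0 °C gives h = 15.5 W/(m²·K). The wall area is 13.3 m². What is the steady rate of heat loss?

Q ≈ 52.2 W

Treating each layer as a thermal resistance in series:
R_common brick = L/(kA) = 0.19/(0.7×13.3) = 0.02041 K/W
R_mineral wool = L/(kA) = 0.17/(0.0367×13.3) = 0.3483 K/W
R_hardwood = L/(kA) = 0.165/(0.184×13.3) = 0.06742 K/W
R_outer film = 1/(h_o·A) = 1/(15.5×13.3) = 0.004851 K/W
R_total = 0.441 K/W
Q = ΔT / R_total = 23 / 0.441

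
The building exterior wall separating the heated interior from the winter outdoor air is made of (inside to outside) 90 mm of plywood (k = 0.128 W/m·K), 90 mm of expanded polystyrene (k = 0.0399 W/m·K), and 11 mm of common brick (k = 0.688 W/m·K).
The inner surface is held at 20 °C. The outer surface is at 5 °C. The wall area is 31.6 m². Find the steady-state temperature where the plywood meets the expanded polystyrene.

Model the wall as resistances in series:
R_plywood = L/(kA) = 0.09/(0.128×31.6) = 0.02225 K/W
R_expanded polystyrene = L/(kA) = 0.09/(0.0399×31.6) = 0.07138 K/W
R_common brick = L/(kA) = 0.011/(0.688×31.6) = 5.06×10^-4 K/W
R_total = 0.09414 K/W;  Q = ΔT/R_total = 15/0.09414 = 159.3 W
T_interface = T_inner − Q·ΣR(inner→interface) = 20 − 159×0.02225

T ≈ 16.5 °C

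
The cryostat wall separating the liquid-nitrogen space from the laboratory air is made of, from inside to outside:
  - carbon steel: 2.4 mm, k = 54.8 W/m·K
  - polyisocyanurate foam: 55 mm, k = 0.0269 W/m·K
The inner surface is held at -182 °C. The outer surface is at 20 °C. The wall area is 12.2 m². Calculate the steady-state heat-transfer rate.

Q ≈ 1210 W

Treating each layer as a thermal resistance in series:
R_carbon steel = L/(kA) = 0.0024/(54.8×12.2) = 3.59×10^-6 K/W
R_polyisocyanurate foam = L/(kA) = 0.055/(0.0269×12.2) = 0.1676 K/W
R_total = 0.1676 K/W
Q = ΔT / R_total = 202 / 0.1676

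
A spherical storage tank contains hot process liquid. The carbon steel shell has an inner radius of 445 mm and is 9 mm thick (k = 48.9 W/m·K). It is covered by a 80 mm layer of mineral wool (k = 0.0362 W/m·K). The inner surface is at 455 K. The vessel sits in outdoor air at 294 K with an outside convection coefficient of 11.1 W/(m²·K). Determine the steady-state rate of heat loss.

Spherical conduction: R = (1/r_in − 1/r_out)/(4πk) per layer; series-sum.
R_carbon steel shell = (1/0.445 − 1/0.454)/(4π×48.9) = 7.249×10^-5 K/W
R_mineral wool = (1/0.454 − 1/0.534)/(4π×0.0362) = 0.7254 K/W
R_outer film = 1/(h·4πr_o²) = 1/(11.1×4π×0.534²) = 0.02514 K/W
R_total = 0.7506 K/W
Q = ΔT/R_total = 161/0.7506

Q ≈ 214 W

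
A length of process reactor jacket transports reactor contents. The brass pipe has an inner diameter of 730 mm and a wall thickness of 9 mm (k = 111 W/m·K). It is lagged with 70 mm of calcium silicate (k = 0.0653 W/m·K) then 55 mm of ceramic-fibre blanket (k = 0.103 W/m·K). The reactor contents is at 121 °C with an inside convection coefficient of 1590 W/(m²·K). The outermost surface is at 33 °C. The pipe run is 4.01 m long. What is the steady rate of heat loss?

Q ≈ 589 W

Radial resistances (cylindrical: R_cond = ln(r_o/r_i)/(2πkL), R_conv = 1/(h·2πrL)):
R_inner film = 1/(h_i·2πr₁L) = 1/(1590×2π×0.365×4.01) = 6.839×10^-5 K/W
R_brass pipe wall = ln(374/365)/(2π×111×4.01) = 8.71×10^-6 K/W
R_calcium silicate = ln(444/374)/(2π×0.0653×4.01) = 0.1043 K/W
R_ceramic-fibre blanket = ln(499/444)/(2π×0.103×4.01) = 0.045 K/W
R_total = 0.1494 K/W
Q = ΔT/R_total = 88/0.1494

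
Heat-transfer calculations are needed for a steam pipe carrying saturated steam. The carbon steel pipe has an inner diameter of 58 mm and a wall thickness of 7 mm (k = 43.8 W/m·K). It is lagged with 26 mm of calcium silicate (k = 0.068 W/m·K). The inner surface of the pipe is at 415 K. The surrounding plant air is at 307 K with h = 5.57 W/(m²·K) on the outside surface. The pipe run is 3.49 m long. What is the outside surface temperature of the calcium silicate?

T ≈ 336 K

Cylindrical conduction, so R = ln(r₂/r₁)/(2πkL) per layer, in series:
R_carbon steel pipe wall = ln(36/29)/(2π×43.8×3.49) = 2.251×10^-4 K/W
R_calcium silicate = ln(62/36)/(2π×0.068×3.49) = 0.3646 K/W
R_outer film = 1/(h_o·2πr_oL) = 1/(5.57×2π×0.062×3.49) = 0.1321 K/W
R_total = 0.4968 K/W
Q = ΔT/R_total = 108/0.4968
Q = 217 W
T_interface = T_inner − Q·ΣR(inner→interface) = 415 − 217×0.3648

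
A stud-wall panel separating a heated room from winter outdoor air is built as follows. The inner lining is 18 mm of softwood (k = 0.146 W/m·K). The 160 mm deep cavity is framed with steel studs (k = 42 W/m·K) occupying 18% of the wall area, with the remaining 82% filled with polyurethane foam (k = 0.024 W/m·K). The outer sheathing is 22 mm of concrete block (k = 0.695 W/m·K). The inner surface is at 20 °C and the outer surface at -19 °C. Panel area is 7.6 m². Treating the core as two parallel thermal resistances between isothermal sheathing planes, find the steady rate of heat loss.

Q ≈ 1680 W

Sheathing layers in series; stud and cavity paths in parallel between them.
R_inner = 0.018/(0.146×7.6) = 0.01622 K/W
R_stud  = 0.16/(42×0.18×7.6) = 0.002785 K/W
R_cav   = 0.16/(0.024×0.82×7.6) = 1.07 K/W
1/R_core = 1/R_stud + 1/R_cav → R_core = 0.002778 K/W
R_outer = 0.022/(0.695×7.6) = 0.004165 K/W
R_total = 0.02316 K/W
Q = ΔT/R_total = 39/0.02316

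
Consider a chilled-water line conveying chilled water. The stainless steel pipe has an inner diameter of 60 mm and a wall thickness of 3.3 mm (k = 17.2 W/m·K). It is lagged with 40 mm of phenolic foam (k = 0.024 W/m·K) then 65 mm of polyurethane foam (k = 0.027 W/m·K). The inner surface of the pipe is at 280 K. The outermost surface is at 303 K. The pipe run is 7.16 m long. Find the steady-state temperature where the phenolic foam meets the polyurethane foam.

T ≈ 293 K

Per-layer cylindrical resistances, series-summed:
R_stainless steel pipe wall = ln(33.3/30)/(2π×17.2×7.16) = 1.349×10^-4 K/W
R_phenolic foam = ln(73.3/33.3)/(2π×0.024×7.16) = 0.7308 K/W
R_polyurethane foam = ln(138.3/73.3)/(2π×0.027×7.16) = 0.5227 K/W
R_total = 1.254 K/W
Q = ΔT/R_total = 23/1.254
Q = 18.3 W
T_interface = T_inner + Q·ΣR(inner→interface) = 280 + 18.3×0.7309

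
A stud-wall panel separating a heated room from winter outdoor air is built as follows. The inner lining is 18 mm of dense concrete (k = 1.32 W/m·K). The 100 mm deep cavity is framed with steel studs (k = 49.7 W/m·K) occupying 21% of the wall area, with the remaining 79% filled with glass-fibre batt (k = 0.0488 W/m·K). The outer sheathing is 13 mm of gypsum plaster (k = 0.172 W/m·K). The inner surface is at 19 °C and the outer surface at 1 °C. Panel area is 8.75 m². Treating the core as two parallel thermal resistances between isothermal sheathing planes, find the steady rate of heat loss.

Q ≈ 1590 W

Sheathing layers in series; stud and cavity paths in parallel between them.
R_inner = 0.018/(1.32×8.75) = 0.001558 K/W
R_stud  = 0.1/(49.7×0.21×8.75) = 0.001095 K/W
R_cav   = 0.1/(0.0488×0.79×8.75) = 0.2964 K/W
1/R_core = 1/R_stud + 1/R_cav → R_core = 0.001091 K/W
R_outer = 0.013/(0.172×8.75) = 0.008638 K/W
R_total = 0.01129 K/W
Q = ΔT/R_total = 18/0.01129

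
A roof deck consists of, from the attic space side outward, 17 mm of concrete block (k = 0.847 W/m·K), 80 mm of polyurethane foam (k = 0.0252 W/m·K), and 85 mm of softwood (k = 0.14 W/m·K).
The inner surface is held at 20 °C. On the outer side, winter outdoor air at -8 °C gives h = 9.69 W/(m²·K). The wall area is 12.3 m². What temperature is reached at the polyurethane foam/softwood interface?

Model the wall as resistances in series:
R_concrete block = L/(kA) = 0.017/(0.847×12.3) = 0.001632 K/W
R_polyurethane foam = L/(kA) = 0.08/(0.0252×12.3) = 0.2581 K/W
R_softwood = L/(kA) = 0.085/(0.14×12.3) = 0.04936 K/W
R_outer film = 1/(h_o·A) = 1/(9.69×12.3) = 0.00839 K/W
R_total = 0.3175 K/W;  Q = ΔT/R_total = 28/0.3175 = 88.19 W
T_interface = T_inner − Q·ΣR(inner→interface) = 20 − 88.2×0.2597

T ≈ -2.91 °C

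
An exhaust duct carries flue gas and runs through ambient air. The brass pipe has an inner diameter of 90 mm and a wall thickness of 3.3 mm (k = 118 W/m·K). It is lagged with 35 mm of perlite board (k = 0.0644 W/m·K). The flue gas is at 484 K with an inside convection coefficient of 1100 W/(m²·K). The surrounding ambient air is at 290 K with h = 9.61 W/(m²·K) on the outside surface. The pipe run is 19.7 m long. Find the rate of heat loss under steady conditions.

For a radial system each layer contributes R = ln(r_out/r_in)/(2πkL); films add R = 1/(hA).
R_inner film = 1/(h_i·2πr₁L) = 1/(1100×2π×0.045×19.7) = 1.632×10^-4 K/W
R_brass pipe wall = ln(48.3/45)/(2π×118×19.7) = 4.845×10^-6 K/W
R_perlite board = ln(83.3/48.3)/(2π×0.0644×19.7) = 0.06837 K/W
R_outer film = 1/(h_o·2πr_oL) = 1/(9.61×2π×0.0833×19.7) = 0.01009 K/W
R_total = 0.07863 K/W
Q = ΔT/R_total = 194/0.07863

Q ≈ 2470 W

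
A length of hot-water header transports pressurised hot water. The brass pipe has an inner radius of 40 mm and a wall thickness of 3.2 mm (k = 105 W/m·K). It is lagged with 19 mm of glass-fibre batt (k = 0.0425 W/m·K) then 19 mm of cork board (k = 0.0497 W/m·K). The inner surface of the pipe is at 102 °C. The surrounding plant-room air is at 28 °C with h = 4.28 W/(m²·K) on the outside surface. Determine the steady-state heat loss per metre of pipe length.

Treating each annulus and film as a series resistance:
R_brass pipe wall = ln(43.2/40)/(2π×105×1) = 1.167×10^-4 K/W
R_glass-fibre batt = ln(62.2/43.2)/(2π×0.0425×1) = 1.365 K/W
R_cork board = ln(81.2/62.2)/(2π×0.0497×1) = 0.8536 K/W
R_outer film = 1/(h_o·2πr_oL) = 1/(4.28×2π×0.0812×1) = 0.458 K/W
R_total = 2.677 K/W
Q = ΔT/R_total = 74/2.677

q′ ≈ 27.6 W/m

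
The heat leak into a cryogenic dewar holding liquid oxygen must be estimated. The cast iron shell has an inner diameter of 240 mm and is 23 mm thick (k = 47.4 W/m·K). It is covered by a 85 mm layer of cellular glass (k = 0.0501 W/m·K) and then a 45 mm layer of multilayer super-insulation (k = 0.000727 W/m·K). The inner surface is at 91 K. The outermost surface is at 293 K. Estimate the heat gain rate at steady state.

Spherical conduction: R = (1/r_in − 1/r_out)/(4πk) per layer; series-sum.
R_cast iron shell = (1/0.12 − 1/0.143)/(4π×47.4) = 0.00225 K/W
R_cellular glass = (1/0.143 − 1/0.228)/(4π×0.0501) = 4.141 K/W
R_multilayer super-insulation = (1/0.228 − 1/0.273)/(4π×0.000727) = 79.14 K/W
R_total = 83.28 K/W
Q = ΔT/R_total = 202/83.28

Q ≈ 2.43 W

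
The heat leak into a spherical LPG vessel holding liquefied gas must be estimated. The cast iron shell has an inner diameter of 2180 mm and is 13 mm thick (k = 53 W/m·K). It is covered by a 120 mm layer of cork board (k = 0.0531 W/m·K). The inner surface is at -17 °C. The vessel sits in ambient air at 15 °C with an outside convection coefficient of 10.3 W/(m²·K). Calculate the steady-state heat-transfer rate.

Q ≈ 231 W

Radial (spherical) resistances in series:
R_cast iron shell = (1/1.09 − 1/1.103)/(4π×53) = 1.624×10^-5 K/W
R_cork board = (1/1.103 − 1/1.223)/(4π×0.0531) = 0.1333 K/W
R_outer film = 1/(h·4πr_o²) = 1/(10.3×4π×1.223²) = 0.005165 K/W
R_total = 0.1385 K/W
Q = ΔT/R_total = 32/0.1385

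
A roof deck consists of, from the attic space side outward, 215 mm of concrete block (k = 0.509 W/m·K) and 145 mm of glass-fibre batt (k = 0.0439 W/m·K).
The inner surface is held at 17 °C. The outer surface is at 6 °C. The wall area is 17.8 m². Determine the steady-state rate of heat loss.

Treating each layer as a thermal resistance in series:
R_concrete block = L/(kA) = 0.215/(0.509×17.8) = 0.02373 K/W
R_glass-fibre batt = L/(kA) = 0.145/(0.0439×17.8) = 0.1856 K/W
R_total = 0.2093 K/W
Q = ΔT / R_total = 11 / 0.2093

Q ≈ 52.6 W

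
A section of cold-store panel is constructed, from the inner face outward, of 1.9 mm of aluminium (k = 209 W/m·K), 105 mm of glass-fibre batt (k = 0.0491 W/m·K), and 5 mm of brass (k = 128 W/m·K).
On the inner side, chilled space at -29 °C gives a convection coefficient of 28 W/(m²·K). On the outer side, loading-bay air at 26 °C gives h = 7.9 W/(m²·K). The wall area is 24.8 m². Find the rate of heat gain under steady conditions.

Model the wall as resistances in series:
R_inner film = 1/(h_i·A) = 1/(28×24.8) = 0.00144 K/W
R_aluminium = L/(kA) = 0.0019/(209×24.8) = 3.666×10^-7 K/W
R_glass-fibre batt = L/(kA) = 0.105/(0.0491×24.8) = 0.08623 K/W
R_brass = L/(kA) = 0.005/(128×24.8) = 1.575×10^-6 K/W
R_outer film = 1/(h_o·A) = 1/(7.9×24.8) = 0.005104 K/W
R_total = 0.09278 K/W
Q = ΔT / R_total = 55 / 0.09278

Q ≈ 593 W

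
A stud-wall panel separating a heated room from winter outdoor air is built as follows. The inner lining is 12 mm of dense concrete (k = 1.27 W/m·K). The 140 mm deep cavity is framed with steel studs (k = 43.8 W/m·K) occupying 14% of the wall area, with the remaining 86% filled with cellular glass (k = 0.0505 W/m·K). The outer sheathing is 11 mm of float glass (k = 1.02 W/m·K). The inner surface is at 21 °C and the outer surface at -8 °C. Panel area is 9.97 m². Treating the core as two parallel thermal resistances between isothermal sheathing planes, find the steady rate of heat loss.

Q ≈ 6740 W

Sheathing layers in series; stud and cavity paths in parallel between them.
R_inner = 0.012/(1.27×9.97) = 9.477×10^-4 K/W
R_stud  = 0.14/(43.8×0.14×9.97) = 0.00229 K/W
R_cav   = 0.14/(0.0505×0.86×9.97) = 0.3233 K/W
1/R_core = 1/R_stud + 1/R_cav → R_core = 0.002274 K/W
R_outer = 0.011/(1.02×9.97) = 0.001082 K/W
R_total = 0.004303 K/W
Q = ΔT/R_total = 29/0.004303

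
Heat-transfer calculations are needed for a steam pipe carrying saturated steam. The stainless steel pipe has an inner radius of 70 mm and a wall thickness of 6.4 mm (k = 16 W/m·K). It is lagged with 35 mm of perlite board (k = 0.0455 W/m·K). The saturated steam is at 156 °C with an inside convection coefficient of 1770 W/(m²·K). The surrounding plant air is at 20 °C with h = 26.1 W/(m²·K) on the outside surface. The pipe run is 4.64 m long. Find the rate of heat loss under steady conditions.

Per-layer cylindrical resistances, series-summed:
R_inner film = 1/(h_i·2πr₁L) = 1/(1770×2π×0.07×4.64) = 2.768×10^-4 K/W
R_stainless steel pipe wall = ln(76.4/70)/(2π×16×4.64) = 1.876×10^-4 K/W
R_perlite board = ln(111.4/76.4)/(2π×0.0455×4.64) = 0.2843 K/W
R_outer film = 1/(h_o·2πr_oL) = 1/(26.1×2π×0.1114×4.64) = 0.0118 K/W
R_total = 0.2966 K/W
Q = ΔT/R_total = 136/0.2966

Q ≈ 459 W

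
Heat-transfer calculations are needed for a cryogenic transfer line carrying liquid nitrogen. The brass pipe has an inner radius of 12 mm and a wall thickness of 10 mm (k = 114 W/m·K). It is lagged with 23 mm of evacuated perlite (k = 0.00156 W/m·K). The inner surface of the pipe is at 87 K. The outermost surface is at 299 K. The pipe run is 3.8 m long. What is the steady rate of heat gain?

Per-layer cylindrical resistances, series-summed:
R_brass pipe wall = ln(22/12)/(2π×114×3.8) = 2.227×10^-4 K/W
R_evacuated perlite = ln(45/22)/(2π×0.00156×3.8) = 19.21 K/W
R_total = 19.21 K/W
Q = ΔT/R_total = 212/19.21

Q ≈ 11 W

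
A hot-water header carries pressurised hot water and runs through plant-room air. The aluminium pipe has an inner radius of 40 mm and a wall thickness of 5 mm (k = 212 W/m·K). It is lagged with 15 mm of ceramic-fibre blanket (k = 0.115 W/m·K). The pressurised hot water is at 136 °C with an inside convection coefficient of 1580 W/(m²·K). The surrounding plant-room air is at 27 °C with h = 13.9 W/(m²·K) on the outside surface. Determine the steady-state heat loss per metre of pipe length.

q′ ≈ 184 W/m

For a radial system each layer contributes R = ln(r_out/r_in)/(2πkL); films add R = 1/(hA).
R_inner film = 1/(h_i·2πr₁L) = 1/(1580×2π×0.04×1) = 0.002518 K/W
R_aluminium pipe wall = ln(45/40)/(2π×212×1) = 8.842×10^-5 K/W
R_ceramic-fibre blanket = ln(60/45)/(2π×0.115×1) = 0.3981 K/W
R_outer film = 1/(h_o·2πr_oL) = 1/(13.9×2π×0.06×1) = 0.1908 K/W
R_total = 0.5916 K/W
Q = ΔT/R_total = 109/0.5916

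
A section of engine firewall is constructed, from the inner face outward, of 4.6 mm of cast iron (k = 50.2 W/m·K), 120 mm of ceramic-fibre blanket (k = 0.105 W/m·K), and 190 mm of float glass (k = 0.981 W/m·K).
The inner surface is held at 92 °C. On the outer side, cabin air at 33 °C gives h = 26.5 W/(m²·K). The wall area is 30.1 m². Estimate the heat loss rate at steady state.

Q ≈ 1290 W

Series thermal resistances:
R_cast iron = L/(kA) = 0.0046/(50.2×30.1) = 3.044×10^-6 K/W
R_ceramic-fibre blanket = L/(kA) = 0.12/(0.105×30.1) = 0.03797 K/W
R_float glass = L/(kA) = 0.19/(0.981×30.1) = 0.006435 K/W
R_outer film = 1/(h_o·A) = 1/(26.5×30.1) = 0.001254 K/W
R_total = 0.04566 K/W
Q = ΔT / R_total = 59 / 0.04566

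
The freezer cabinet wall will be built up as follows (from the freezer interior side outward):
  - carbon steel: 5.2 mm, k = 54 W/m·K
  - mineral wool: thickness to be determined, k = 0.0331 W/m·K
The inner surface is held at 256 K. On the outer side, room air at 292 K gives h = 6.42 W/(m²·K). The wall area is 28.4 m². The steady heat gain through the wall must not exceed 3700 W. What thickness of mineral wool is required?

Treating each layer as a thermal resistance in series:
R_carbon steel = L/(kA) = 0.0052/(54×28.4) = 3.391×10^-6 K/W
R_outer film = 1/(h_o·A) = 1/(6.42×28.4) = 0.005485 K/W
Sum of the known resistances R_other = 0.005488 K/W
Required total resistance R_tot = ΔT/Q_allow = 36/3700 = 0.00973 K/W
R_mineral wool = R_tot − R_other = 0.004242 K/W
L = R·k·A = 0.004242×0.0331×28.4

L ≈ 3.99 mm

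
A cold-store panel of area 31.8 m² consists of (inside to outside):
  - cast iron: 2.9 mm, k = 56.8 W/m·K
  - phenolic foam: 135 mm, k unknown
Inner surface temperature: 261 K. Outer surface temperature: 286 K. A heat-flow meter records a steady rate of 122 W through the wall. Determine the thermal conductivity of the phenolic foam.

k ≈ 0.0207 W/(m·K)

Model the wall as resistances in series:
R_cast iron = L/(kA) = 0.0029/(56.8×31.8) = 1.606×10^-6 K/W
Sum of known resistances R_other = 1.606×10^-6 K/W
Total R = ΔT/Q = 25/122 = 0.2049 K/W
R_phenolic foam = R_total − R_other = 0.2049 K/W
k = L/(R·A) = 0.135/(0.2049×31.8)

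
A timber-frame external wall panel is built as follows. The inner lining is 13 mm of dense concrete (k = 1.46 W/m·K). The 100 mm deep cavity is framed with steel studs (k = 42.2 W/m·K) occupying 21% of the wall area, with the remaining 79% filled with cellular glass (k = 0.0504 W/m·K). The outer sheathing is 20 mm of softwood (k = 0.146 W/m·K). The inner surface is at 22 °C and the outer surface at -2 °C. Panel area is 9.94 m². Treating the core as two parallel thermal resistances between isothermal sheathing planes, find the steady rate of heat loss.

Sheathing layers in series; stud and cavity paths in parallel between them.
R_inner = 0.013/(1.46×9.94) = 8.958×10^-4 K/W
R_stud  = 0.1/(42.2×0.21×9.94) = 0.001135 K/W
R_cav   = 0.1/(0.0504×0.79×9.94) = 0.2527 K/W
1/R_core = 1/R_stud + 1/R_cav → R_core = 0.00113 K/W
R_outer = 0.02/(0.146×9.94) = 0.01378 K/W
R_total = 0.01581 K/W
Q = ΔT/R_total = 24/0.01581

Q ≈ 1520 W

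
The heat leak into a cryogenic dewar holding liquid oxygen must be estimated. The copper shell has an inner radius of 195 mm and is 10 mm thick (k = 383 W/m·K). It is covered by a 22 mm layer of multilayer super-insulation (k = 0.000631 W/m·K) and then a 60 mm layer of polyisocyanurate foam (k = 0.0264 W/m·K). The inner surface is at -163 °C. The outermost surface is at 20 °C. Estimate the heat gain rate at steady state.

For a spherical shell R = (1/r₁ − 1/r₂)/(4πk); film R = 1/(h·4πr²). In series:
R_copper shell = (1/0.195 − 1/0.205)/(4π×383) = 5.198×10^-5 K/W
R_multilayer super-insulation = (1/0.205 − 1/0.227)/(4π×0.000631) = 59.62 K/W
R_polyisocyanurate foam = (1/0.227 − 1/0.287)/(4π×0.0264) = 2.776 K/W
R_total = 62.4 K/W
Q = ΔT/R_total = 183/62.4

Q ≈ 2.93 W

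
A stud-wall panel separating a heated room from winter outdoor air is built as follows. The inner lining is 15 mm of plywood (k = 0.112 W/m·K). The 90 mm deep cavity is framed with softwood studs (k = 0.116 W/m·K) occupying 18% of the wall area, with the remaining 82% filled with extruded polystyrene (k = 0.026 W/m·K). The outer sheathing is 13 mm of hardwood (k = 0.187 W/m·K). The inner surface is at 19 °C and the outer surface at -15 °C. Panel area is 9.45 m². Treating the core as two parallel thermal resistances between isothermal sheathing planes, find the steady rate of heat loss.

Q ≈ 138 W

Sheathing layers in series; stud and cavity paths in parallel between them.
R_inner = 0.015/(0.112×9.45) = 0.01417 K/W
R_stud  = 0.09/(0.116×0.18×9.45) = 0.4561 K/W
R_cav   = 0.09/(0.026×0.82×9.45) = 0.4467 K/W
1/R_core = 1/R_stud + 1/R_cav → R_core = 0.2257 K/W
R_outer = 0.013/(0.187×9.45) = 0.007356 K/W
R_total = 0.2472 K/W
Q = ΔT/R_total = 34/0.2472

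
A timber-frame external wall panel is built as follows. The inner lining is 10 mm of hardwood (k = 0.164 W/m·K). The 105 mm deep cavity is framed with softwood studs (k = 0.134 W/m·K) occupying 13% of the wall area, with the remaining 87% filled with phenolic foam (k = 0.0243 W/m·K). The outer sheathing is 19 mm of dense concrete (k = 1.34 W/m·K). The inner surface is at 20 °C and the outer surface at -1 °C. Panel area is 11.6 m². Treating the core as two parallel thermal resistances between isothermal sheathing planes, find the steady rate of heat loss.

Q ≈ 87.1 W

Sheathing layers in series; stud and cavity paths in parallel between them.
R_inner = 0.01/(0.164×11.6) = 0.005257 K/W
R_stud  = 0.105/(0.134×0.13×11.6) = 0.5196 K/W
R_cav   = 0.105/(0.0243×0.87×11.6) = 0.4282 K/W
1/R_core = 1/R_stud + 1/R_cav → R_core = 0.2347 K/W
R_outer = 0.019/(1.34×11.6) = 0.001222 K/W
R_total = 0.2412 K/W
Q = ΔT/R_total = 21/0.2412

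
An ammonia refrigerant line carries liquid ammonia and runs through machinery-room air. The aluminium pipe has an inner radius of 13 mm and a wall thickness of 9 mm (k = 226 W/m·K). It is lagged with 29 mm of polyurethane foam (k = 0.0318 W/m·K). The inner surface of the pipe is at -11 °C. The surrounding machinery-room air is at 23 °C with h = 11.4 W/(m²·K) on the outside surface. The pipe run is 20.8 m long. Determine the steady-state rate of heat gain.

Q ≈ 158 W

Per-layer cylindrical resistances, series-summed:
R_aluminium pipe wall = ln(22/13)/(2π×226×20.8) = 1.781×10^-5 K/W
R_polyurethane foam = ln(51/22)/(2π×0.0318×20.8) = 0.2023 K/W
R_outer film = 1/(h_o·2πr_oL) = 1/(11.4×2π×0.051×20.8) = 0.01316 K/W
R_total = 0.2155 K/W
Q = ΔT/R_total = 34/0.2155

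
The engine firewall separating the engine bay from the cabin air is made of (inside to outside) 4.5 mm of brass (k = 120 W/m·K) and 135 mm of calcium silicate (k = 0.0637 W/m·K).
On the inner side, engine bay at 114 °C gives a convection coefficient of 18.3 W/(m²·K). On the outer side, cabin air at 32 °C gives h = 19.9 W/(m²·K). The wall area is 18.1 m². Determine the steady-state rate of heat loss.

Q ≈ 667 W

Treating each layer as a thermal resistance in series:
R_inner film = 1/(h_i·A) = 1/(18.3×18.1) = 0.003019 K/W
R_brass = L/(kA) = 0.0045/(120×18.1) = 2.072×10^-6 K/W
R_calcium silicate = L/(kA) = 0.135/(0.0637×18.1) = 0.1171 K/W
R_outer film = 1/(h_o·A) = 1/(19.9×18.1) = 0.002776 K/W
R_total = 0.1229 K/W
Q = ΔT / R_total = 82 / 0.1229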